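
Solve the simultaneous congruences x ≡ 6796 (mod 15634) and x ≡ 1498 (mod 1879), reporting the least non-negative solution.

12263852

Write x = 6796 + 15634·k. Then 15634·k ≡ 1498 − 6796 ≡ 339 (mod 1879).
Need 15634⁻¹ mod 1879. Extended Euclid on (1879, 602):
1879 = 3·602 + 73
602 = 8·73 + 18
73 = 4·18 + 1
18 = 18·1 + 0
Back-substitute:
1 = 73 − 4·18
1 = −4·602 + 33·73
1 = 33·1879 − 103·602
15634⁻¹ ≡ 1776 (mod 1879), so k ≡ 1776·339 ≡ 784 (mod 1879).
x = 6796 + 15634·784 = 12263852.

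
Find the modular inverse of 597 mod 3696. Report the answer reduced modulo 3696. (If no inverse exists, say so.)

Compute gcd(597, 3696):
3696 = 6*597 + 114
597 = 5*114 + 27
114 = 4*27 + 6
27 = 4*6 + 3
6 = 2*3 + 0
Since gcd = 3 > 1, 597 is not a unit mod 3696.

no inverse exists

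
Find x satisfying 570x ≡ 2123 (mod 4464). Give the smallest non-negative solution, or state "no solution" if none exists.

gcd(570, 4464):
4464 = 7·570 + 474
570 = 1·474 + 96
474 = 4·96 + 90
96 = 1·90 + 6
90 = 15·6 + 0
gcd = 6, but 6 ∤ 2123, so the congruence has no solution.

no solution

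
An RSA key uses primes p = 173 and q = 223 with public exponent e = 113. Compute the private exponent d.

φ(n) = (p−1)(q−1) = 172·222 = 38184.
Need d with 113·d ≡ 1 (mod 38184). Apply the extended Euclidean algorithm:
38184 = 337*113 + 103
113 = 1*103 + 10
103 = 10*10 + 3
10 = 3*3 + 1
3 = 3*1 + 0
Back-substitute:
1 = 10 − 3·3
1 = −3·103 + 31·10
1 = 31·113 − 34·103
1 = −34·38184 + 11489·113
So 113·11489 ≡ 1 (mod 38184), hence d = 11489.

11489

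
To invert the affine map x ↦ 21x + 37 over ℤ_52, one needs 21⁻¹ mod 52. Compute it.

Extended Euclidean algorithm:
52 = 2*21 + 10
21 = 2*10 + 1
10 = 10*1 + 0
The gcd is 1. Working backward:
1 = 21 − 2·10
1 = −2·52 + 5·21
So 21·5 ≡ 1 (mod 52).

5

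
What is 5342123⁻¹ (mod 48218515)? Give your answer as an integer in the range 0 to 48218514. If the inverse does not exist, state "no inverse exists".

Extended Euclidean algorithm:
48218515 = 9*5342123 + 139408
5342123 = 38*139408 + 44619
139408 = 3*44619 + 5551
44619 = 8*5551 + 211
5551 = 26*211 + 65
211 = 3*65 + 16
65 = 4*16 + 1
16 = 16*1 + 0
Since gcd(5342123, 48218515) = 1, back-substitute to write 1 as a combination:
1 = 65 − 4·16
1 = −4·211 + 13·65
1 = 13·5551 − 342·211
1 = −342·44619 + 2749·5551
1 = 2749·139408 − 8589·44619
1 = −8589·5342123 + 329131·139408
1 = 329131·48218515 − 2970768·5342123
Thus 5342123·(-2970768) ≡ 1 (mod 48218515); reducing, -2970768 mod 48218515 = 45247747.

45247747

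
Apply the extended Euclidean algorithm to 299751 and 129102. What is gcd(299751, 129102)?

3

Repeated division:
299751 = 2×129102 + 41547
129102 = 3×41547 + 4461
41547 = 9×4461 + 1398
4461 = 3×1398 + 267
1398 = 5×267 + 63
267 = 4×63 + 15
63 = 4×15 + 3
15 = 5×3 + 0
gcd(299751, 129102) = 3.
Working backward:
3 = 63 − 4·15
3 = −4·267 + 17·63
3 = 17·1398 − 89·267
3 = −89·4461 + 284·1398
3 = 284·41547 − 2645·4461
3 = −2645·129102 + 8219·41547
3 = 8219·299751 − 19083·129102
So 3 = (8219)·299751 + (-19083)·129102.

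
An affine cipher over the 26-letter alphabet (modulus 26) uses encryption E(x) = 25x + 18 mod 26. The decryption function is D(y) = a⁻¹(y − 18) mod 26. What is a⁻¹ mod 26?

Extended Euclidean algorithm:
26 = 1*25 + 1
25 = 25*1 + 0
The gcd is 1. Working backward:
1 = 26 − 25
So 25·(-1) ≡ 1 (mod 26), and -1 ≡ 25 (mod 26).

25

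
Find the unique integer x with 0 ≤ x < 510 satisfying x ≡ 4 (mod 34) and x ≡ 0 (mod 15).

480

Write x = 4 + 34·k. Then 34·k ≡ 0 − 4 ≡ 11 (mod 15).
Need 34⁻¹ mod 15. Extended Euclid on (15, 4):
15 = 3*4 + 3
4 = 1*3 + 1
3 = 3*1 + 0
Back-substitute:
1 = 4 − 3
1 = −15 + 4·4
34⁻¹ ≡ 4 (mod 15), so k ≡ 4·11 ≡ 14 (mod 15).
x = 4 + 34·14 = 480.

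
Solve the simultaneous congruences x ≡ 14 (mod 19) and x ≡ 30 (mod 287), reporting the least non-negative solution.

Write x = 14 + 19·k. Then 19·k ≡ 30 − 14 ≡ 16 (mod 287).
Need 19⁻¹ mod 287. Extended Euclid on (287, 19):
287 = 15*19 + 2
19 = 9*2 + 1
2 = 2*1 + 0
Back-substitute:
1 = 19 − 9·2
1 = −9·287 + 136·19
19⁻¹ ≡ 136 (mod 287), so k ≡ 136·16 ≡ 167 (mod 287).
x = 14 + 19·167 = 3187.

3187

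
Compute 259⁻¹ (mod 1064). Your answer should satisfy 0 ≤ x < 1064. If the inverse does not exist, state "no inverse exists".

no inverse exists

Compute gcd(259, 1064):
1064 = 4·259 + 28
259 = 9·28 + 7
28 = 4·7 + 0
gcd(259, 1064) = 7 ≠ 1, so 259 has no multiplicative inverse modulo 1064.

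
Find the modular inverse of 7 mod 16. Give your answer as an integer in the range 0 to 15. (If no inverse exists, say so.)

Apply the Euclidean algorithm to 16 and 7:
16 = 2*7 + 2
7 = 3*2 + 1
2 = 2*1 + 0
Since gcd(7, 16) = 1, back-substitute to write 1 as a combination:
1 = 7 − 3·2
1 = −3·16 + 7·7
So 7·7 ≡ 1 (mod 16).

7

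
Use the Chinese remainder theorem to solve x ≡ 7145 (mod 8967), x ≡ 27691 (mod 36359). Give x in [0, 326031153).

Write x = 7145 + 8967·k. Then 8967·k ≡ 27691 − 7145 ≡ 20546 (mod 36359).
Need 8967⁻¹ mod 36359. Extended Euclid on (36359, 8967):
36359 = 4×8967 + 491
8967 = 18×491 + 129
491 = 3×129 + 104
129 = 1×104 + 25
104 = 4×25 + 4
25 = 6×4 + 1
4 = 4×1 + 0
Back-substitute:
1 = 25 − 6·4
1 = −6·104 + 25·25
1 = 25·129 − 31·104
1 = −31·491 + 118·129
1 = 118·8967 − 2155·491
1 = −2155·36359 + 8738·8967
8967⁻¹ ≡ 8738 (mod 36359), so k ≡ 8738·20546 ≡ 26565 (mod 36359).
x = 7145 + 8967·26565 = 238215500.

238215500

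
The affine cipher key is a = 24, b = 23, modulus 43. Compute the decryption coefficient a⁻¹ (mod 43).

9

Apply the Euclidean algorithm to 43 and 24:
43 = 1*24 + 19
24 = 1*19 + 5
19 = 3*5 + 4
5 = 1*4 + 1
4 = 4*1 + 0
gcd = 1, so the inverse exists. Back-substitute:
1 = 5 − 4
1 = −19 + 4·5
1 = 4·24 − 5·19
1 = −5·43 + 9·24
So 24·9 ≡ 1 (mod 43).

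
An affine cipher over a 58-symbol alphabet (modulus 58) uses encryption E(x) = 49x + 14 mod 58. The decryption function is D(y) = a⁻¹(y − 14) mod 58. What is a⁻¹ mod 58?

Apply the Euclidean algorithm to 58 and 49:
58 = 1×49 + 9
49 = 5×9 + 4
9 = 2×4 + 1
4 = 4×1 + 0
The gcd is 1. Working backward:
1 = 9 − 2·4
1 = −2·49 + 11·9
1 = 11·58 − 13·49
So 49·(-13) ≡ 1 (mod 58), and -13 ≡ 45 (mod 58).

45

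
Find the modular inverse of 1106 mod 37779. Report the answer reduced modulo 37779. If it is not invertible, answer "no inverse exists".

Compute gcd(1106, 37779):
37779 = 34×1106 + 175
1106 = 6×175 + 56
175 = 3×56 + 7
56 = 8×7 + 0
gcd(1106, 37779) = 7 ≠ 1, so 1106 has no multiplicative inverse modulo 37779.

no inverse exists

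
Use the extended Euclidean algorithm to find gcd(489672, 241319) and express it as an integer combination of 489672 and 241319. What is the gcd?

1

Apply Euclid's algorithm to 489672 and 241319:
489672 = 2·241319 + 7034
241319 = 34·7034 + 2163
7034 = 3·2163 + 545
2163 = 3·545 + 528
545 = 1·528 + 17
528 = 31·17 + 1
17 = 17·1 + 0
gcd(489672, 241319) = 1.
Back-substituting:
1 = 528 − 31·17
1 = −31·545 + 32·528
1 = 32·2163 − 127·545
1 = −127·7034 + 413·2163
1 = 413·241319 − 14169·7034
1 = −14169·489672 + 28751·241319
So 1 = (-14169)·489672 + (28751)·241319.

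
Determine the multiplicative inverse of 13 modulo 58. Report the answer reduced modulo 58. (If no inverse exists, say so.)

Apply the Euclidean algorithm to 58 and 13:
58 = 4×13 + 6
13 = 2×6 + 1
6 = 6×1 + 0
gcd = 1, so the inverse exists. Back-substitute:
1 = 13 − 2·6
1 = −2·58 + 9·13
So 13·9 ≡ 1 (mod 58).

9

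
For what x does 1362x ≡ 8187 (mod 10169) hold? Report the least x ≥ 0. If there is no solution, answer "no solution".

First find gcd(1362, 10169):
10169 = 7×1362 + 635
1362 = 2×635 + 92
635 = 6×92 + 83
92 = 1×83 + 9
83 = 9×9 + 2
9 = 4×2 + 1
2 = 2×1 + 0
gcd = 1, so a unique solution mod 10169 exists.
Back-substitute for the Bézout coefficients:
1 = 9 − 4·2
1 = −4·83 + 37·9
1 = 37·92 − 41·83
1 = −41·635 + 283·92
1 = 283·1362 − 607·635
1 = −607·10169 + 4532·1362
So 1362·(4532) ≡ 1 (mod 10169), giving 1362⁻¹ ≡ 4532.
x ≡ 1362⁻¹·8187 ≡ 4532·8187 ≡ 6972 (mod 10169).

6972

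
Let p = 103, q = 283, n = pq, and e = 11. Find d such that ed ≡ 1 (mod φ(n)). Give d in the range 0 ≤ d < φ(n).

2615

φ(n) = (p−1)(q−1) = 102·282 = 28764.
Need d with 11·d ≡ 1 (mod 28764). Apply the extended Euclidean algorithm:
28764 = 2614·11 + 10
11 = 1·10 + 1
10 = 10·1 + 0
Back-substitute:
1 = 11 − 10
1 = −28764 + 2615·11
So 11·2615 ≡ 1 (mod 28764), hence d = 2615.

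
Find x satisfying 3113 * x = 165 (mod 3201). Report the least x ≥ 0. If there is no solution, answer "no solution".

First find gcd(3113, 3201):
3201 = 1×3113 + 88
3113 = 35×88 + 33
88 = 2×33 + 22
33 = 1×22 + 11
22 = 2×11 + 0
gcd = 11 and 11 | 165, so solutions exist. Divide through by 11: 283x ≡ 15 (mod 291).
Now find 283⁻¹ mod 291:
291 = 1×283 + 8
283 = 35×8 + 3
8 = 2×3 + 2
3 = 1×2 + 1
2 = 2×1 + 0
Back-substitute:
1 = 3 − 2
1 = −8 + 3·3
1 = 3·283 − 106·8
1 = −106·291 + 109·283
So 283⁻¹ ≡ 109 (mod 291).
Then x ≡ 109·15 ≡ 180 (mod 291); the smallest non-negative solution is x = 180.

180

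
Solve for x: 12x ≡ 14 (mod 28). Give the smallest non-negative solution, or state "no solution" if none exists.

no solution

gcd(12, 28):
28 = 2·12 + 4
12 = 3·4 + 0
gcd = 4, but 4 ∤ 14, so the congruence has no solution.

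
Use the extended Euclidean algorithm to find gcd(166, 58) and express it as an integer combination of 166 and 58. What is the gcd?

Euclidean algorithm:
166 = 2×58 + 50
58 = 1×50 + 8
50 = 6×8 + 2
8 = 4×2 + 0
gcd(166, 58) = 2.
Express as a combination:
2 = 50 − 6·8
2 = −6·58 + 7·50
2 = 7·166 − 20·58
So 2 = (7)·166 + (-20)·58.

2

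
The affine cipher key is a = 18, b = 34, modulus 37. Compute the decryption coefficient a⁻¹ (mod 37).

Apply the Euclidean algorithm to 37 and 18:
37 = 2*18 + 1
18 = 18*1 + 0
The gcd is 1. Working backward:
1 = 37 − 2·18
Hence 18⁻¹ ≡ -2 ≡ 35 (mod 37).

35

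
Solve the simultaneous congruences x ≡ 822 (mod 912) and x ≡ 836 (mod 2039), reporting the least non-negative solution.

Write x = 822 + 912·k. Then 912·k ≡ 836 − 822 ≡ 14 (mod 2039).
Need 912⁻¹ mod 2039. Extended Euclid on (2039, 912):
2039 = 2×912 + 215
912 = 4×215 + 52
215 = 4×52 + 7
52 = 7×7 + 3
7 = 2×3 + 1
3 = 3×1 + 0
Back-substitute:
1 = 7 − 2·3
1 = −2·52 + 15·7
1 = 15·215 − 62·52
1 = −62·912 + 263·215
1 = 263·2039 − 588·912
912⁻¹ ≡ 1451 (mod 2039), so k ≡ 1451·14 ≡ 1963 (mod 2039).
x = 822 + 912·1963 = 1791078.

1791078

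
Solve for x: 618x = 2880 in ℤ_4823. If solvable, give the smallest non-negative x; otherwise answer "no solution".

First find gcd(618, 4823):
4823 = 7*618 + 497
618 = 1*497 + 121
497 = 4*121 + 13
121 = 9*13 + 4
13 = 3*4 + 1
4 = 4*1 + 0
gcd = 1, so a unique solution mod 4823 exists.
Back-substitute for the Bézout coefficients:
1 = 13 − 3·4
1 = −3·121 + 28·13
1 = 28·497 − 115·121
1 = −115·618 + 143·497
1 = 143·4823 − 1116·618
So 618·(-1116) ≡ 1 (mod 4823), giving 618⁻¹ ≡ 3707.
x ≡ 618⁻¹·2880 ≡ 3707·2880 ≡ 2861 (mod 4823).

2861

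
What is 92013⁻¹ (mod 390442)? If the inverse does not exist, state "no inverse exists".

Apply the Euclidean algorithm to 390442 and 92013:
390442 = 4×92013 + 22390
92013 = 4×22390 + 2453
22390 = 9×2453 + 313
2453 = 7×313 + 262
313 = 1×262 + 51
262 = 5×51 + 7
51 = 7×7 + 2
7 = 3×2 + 1
2 = 2×1 + 0
gcd = 1, so the inverse exists. Back-substitute:
1 = 7 − 3·2
1 = −3·51 + 22·7
1 = 22·262 − 113·51
1 = −113·313 + 135·262
1 = 135·2453 − 1058·313
1 = −1058·22390 + 9657·2453
1 = 9657·92013 − 39686·22390
1 = −39686·390442 + 168401·92013
So 92013·168401 ≡ 1 (mod 390442).

168401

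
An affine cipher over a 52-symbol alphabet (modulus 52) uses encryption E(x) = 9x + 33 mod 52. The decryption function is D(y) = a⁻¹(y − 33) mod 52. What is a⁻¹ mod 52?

Extended Euclidean algorithm:
52 = 5·9 + 7
9 = 1·7 + 2
7 = 3·2 + 1
2 = 2·1 + 0
The gcd is 1. Working backward:
1 = 7 − 3·2
1 = −3·9 + 4·7
1 = 4·52 − 23·9
Hence 9⁻¹ ≡ -23 ≡ 29 (mod 52).

29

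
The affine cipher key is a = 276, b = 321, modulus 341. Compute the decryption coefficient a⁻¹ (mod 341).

Run Euclid on (341, 276):
341 = 1·276 + 65
276 = 4·65 + 16
65 = 4·16 + 1
16 = 16·1 + 0
The gcd is 1. Working backward:
1 = 65 − 4·16
1 = −4·276 + 17·65
1 = 17·341 − 21·276
Hence 276⁻¹ ≡ -21 ≡ 320 (mod 341).

320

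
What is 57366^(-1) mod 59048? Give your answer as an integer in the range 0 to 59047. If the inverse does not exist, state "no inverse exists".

Euclidean algorithm on 59048, 57366:
59048 = 1×57366 + 1682
57366 = 34×1682 + 178
1682 = 9×178 + 80
178 = 2×80 + 18
80 = 4×18 + 8
18 = 2×8 + 2
8 = 4×2 + 0
Since gcd = 2 > 1, 57366 is not a unit mod 59048.

no inverse exists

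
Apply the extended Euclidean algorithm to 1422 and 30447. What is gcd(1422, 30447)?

Repeated division:
30447 = 21·1422 + 585
1422 = 2·585 + 252
585 = 2·252 + 81
252 = 3·81 + 9
81 = 9·9 + 0
gcd(1422, 30447) = 9.
Express as a combination:
9 = 252 − 3·81
9 = −3·585 + 7·252
9 = 7·1422 − 17·585
9 = −17·30447 + 364·1422
So 9 = (-17)·30447 + (364)·1422.

9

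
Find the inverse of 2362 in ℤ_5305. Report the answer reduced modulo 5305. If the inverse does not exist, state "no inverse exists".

Run Euclid on (5305, 2362):
5305 = 2·2362 + 581
2362 = 4·581 + 38
581 = 15·38 + 11
38 = 3·11 + 5
11 = 2·5 + 1
5 = 5·1 + 0
Since gcd(2362, 5305) = 1, back-substitute to write 1 as a combination:
1 = 11 − 2·5
1 = −2·38 + 7·11
1 = 7·581 − 107·38
1 = −107·2362 + 435·581
1 = 435·5305 − 977·2362
So 2362·(-977) ≡ 1 (mod 5305), and -977 ≡ 4328 (mod 5305).

4328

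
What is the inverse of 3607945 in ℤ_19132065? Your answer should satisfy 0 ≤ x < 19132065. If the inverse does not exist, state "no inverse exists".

no inverse exists

Compute gcd(3607945, 19132065):
19132065 = 5×3607945 + 1092340
3607945 = 3×1092340 + 330925
1092340 = 3×330925 + 99565
330925 = 3×99565 + 32230
99565 = 3×32230 + 2875
32230 = 11×2875 + 605
2875 = 4×605 + 455
605 = 1×455 + 150
455 = 3×150 + 5
150 = 30×5 + 0
Since gcd = 5 > 1, 3607945 is not a unit mod 19132065.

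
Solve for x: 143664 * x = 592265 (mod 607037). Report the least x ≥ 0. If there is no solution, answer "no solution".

553442

First find gcd(143664, 607037):
607037 = 4×143664 + 32381
143664 = 4×32381 + 14140
32381 = 2×14140 + 4101
14140 = 3×4101 + 1837
4101 = 2×1837 + 427
1837 = 4×427 + 129
427 = 3×129 + 40
129 = 3×40 + 9
40 = 4×9 + 4
9 = 2×4 + 1
4 = 4×1 + 0
gcd = 1, so a unique solution mod 607037 exists.
Back-substitute for the Bézout coefficients:
1 = 9 − 2·4
1 = −2·40 + 9·9
1 = 9·129 − 29·40
1 = −29·427 + 96·129
1 = 96·1837 − 413·427
1 = −413·4101 + 922·1837
1 = 922·14140 − 3179·4101
1 = −3179·32381 + 7280·14140
1 = 7280·143664 − 32299·32381
1 = −32299·607037 + 136476·143664
So 143664·(136476) ≡ 1 (mod 607037), giving 143664⁻¹ ≡ 136476.
x ≡ 143664⁻¹·592265 ≡ 136476·592265 ≡ 553442 (mod 607037).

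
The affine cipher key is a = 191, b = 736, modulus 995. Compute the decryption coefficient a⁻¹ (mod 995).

771

Apply the Euclidean algorithm to 995 and 191:
995 = 5×191 + 40
191 = 4×40 + 31
40 = 1×31 + 9
31 = 3×9 + 4
9 = 2×4 + 1
4 = 4×1 + 0
The gcd is 1. Working backward:
1 = 9 − 2·4
1 = −2·31 + 7·9
1 = 7·40 − 9·31
1 = −9·191 + 43·40
1 = 43·995 − 224·191
Hence 191⁻¹ ≡ -224 ≡ 771 (mod 995).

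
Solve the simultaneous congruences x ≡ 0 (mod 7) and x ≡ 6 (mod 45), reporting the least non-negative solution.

231

Write x = 0 + 7·k. Then 7·k ≡ 6 − 0 ≡ 6 (mod 45).
Need 7⁻¹ mod 45. Extended Euclid on (45, 7):
45 = 6·7 + 3
7 = 2·3 + 1
3 = 3·1 + 0
Back-substitute:
1 = 7 − 2·3
1 = −2·45 + 13·7
7⁻¹ ≡ 13 (mod 45), so k ≡ 13·6 ≡ 33 (mod 45).
x = 0 + 7·33 = 231.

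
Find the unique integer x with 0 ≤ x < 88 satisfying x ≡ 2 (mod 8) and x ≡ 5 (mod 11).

Write x = 2 + 8·k. Then 8·k ≡ 5 − 2 ≡ 3 (mod 11).
Need 8⁻¹ mod 11. Extended Euclid on (11, 8):
11 = 1*8 + 3
8 = 2*3 + 2
3 = 1*2 + 1
2 = 2*1 + 0
Back-substitute:
1 = 3 − 2
1 = −8 + 3·3
1 = 3·11 − 4·8
8⁻¹ ≡ 7 (mod 11), so k ≡ 7·3 ≡ 10 (mod 11).
x = 2 + 8·10 = 82.

82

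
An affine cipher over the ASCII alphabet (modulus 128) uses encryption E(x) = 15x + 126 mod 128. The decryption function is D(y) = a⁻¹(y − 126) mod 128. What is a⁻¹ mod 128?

111

Apply the Euclidean algorithm to 128 and 15:
128 = 8*15 + 8
15 = 1*8 + 7
8 = 1*7 + 1
7 = 7*1 + 0
gcd = 1, so the inverse exists. Back-substitute:
1 = 8 − 7
1 = −15 + 2·8
1 = 2·128 − 17·15
So 15·(-17) ≡ 1 (mod 128), and -17 ≡ 111 (mod 128).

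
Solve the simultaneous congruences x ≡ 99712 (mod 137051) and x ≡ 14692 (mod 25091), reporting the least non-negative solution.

Write x = 99712 + 137051·k. Then 137051·k ≡ 14692 − 99712 ≡ 15344 (mod 25091).
Need 137051⁻¹ mod 25091. Extended Euclid on (25091, 11596):
25091 = 2*11596 + 1899
11596 = 6*1899 + 202
1899 = 9*202 + 81
202 = 2*81 + 40
81 = 2*40 + 1
40 = 40*1 + 0
Back-substitute:
1 = 81 − 2·40
1 = −2·202 + 5·81
1 = 5·1899 − 47·202
1 = −47·11596 + 287·1899
1 = 287·25091 − 621·11596
137051⁻¹ ≡ 24470 (mod 25091), so k ≡ 24470·15344 ≡ 5956 (mod 25091).
x = 99712 + 137051·5956 = 816375468.

816375468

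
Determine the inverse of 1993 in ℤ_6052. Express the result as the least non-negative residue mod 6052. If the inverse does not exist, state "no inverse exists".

Apply the Euclidean algorithm to 6052 and 1993:
6052 = 3×1993 + 73
1993 = 27×73 + 22
73 = 3×22 + 7
22 = 3×7 + 1
7 = 7×1 + 0
Since gcd(1993, 6052) = 1, back-substitute to write 1 as a combination:
1 = 22 − 3·7
1 = −3·73 + 10·22
1 = 10·1993 − 273·73
1 = −273·6052 + 829·1993
So 1993·829 ≡ 1 (mod 6052).

829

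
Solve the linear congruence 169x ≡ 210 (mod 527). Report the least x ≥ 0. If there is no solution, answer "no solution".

232

First find gcd(169, 527):
527 = 3·169 + 20
169 = 8·20 + 9
20 = 2·9 + 2
9 = 4·2 + 1
2 = 2·1 + 0
gcd = 1, so a unique solution mod 527 exists.
Back-substitute for the Bézout coefficients:
1 = 9 − 4·2
1 = −4·20 + 9·9
1 = 9·169 − 76·20
1 = −76·527 + 237·169
So 169·(237) ≡ 1 (mod 527), giving 169⁻¹ ≡ 237.
x ≡ 169⁻¹·210 ≡ 237·210 ≡ 232 (mod 527).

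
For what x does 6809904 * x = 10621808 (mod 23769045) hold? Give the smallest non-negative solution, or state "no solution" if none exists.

no solution

gcd(6809904, 23769045):
23769045 = 3*6809904 + 3339333
6809904 = 2*3339333 + 131238
3339333 = 25*131238 + 58383
131238 = 2*58383 + 14472
58383 = 4*14472 + 495
14472 = 29*495 + 117
495 = 4*117 + 27
117 = 4*27 + 9
27 = 3*9 + 0
gcd = 9, but 9 ∤ 10621808, so the congruence has no solution.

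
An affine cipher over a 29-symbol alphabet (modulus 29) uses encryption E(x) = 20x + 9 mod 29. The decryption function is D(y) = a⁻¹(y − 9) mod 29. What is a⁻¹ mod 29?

16

gcd(29, 20) by repeated division:
29 = 1·20 + 9
20 = 2·9 + 2
9 = 4·2 + 1
2 = 2·1 + 0
Since gcd(20, 29) = 1, back-substitute to write 1 as a combination:
1 = 9 − 4·2
1 = −4·20 + 9·9
1 = 9·29 − 13·20
Hence 20⁻¹ ≡ -13 ≡ 16 (mod 29).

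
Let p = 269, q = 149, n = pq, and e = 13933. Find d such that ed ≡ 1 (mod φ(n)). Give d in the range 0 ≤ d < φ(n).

φ(n) = (p−1)(q−1) = 268·148 = 39664.
Need d with 13933·d ≡ 1 (mod 39664). Apply the extended Euclidean algorithm:
39664 = 2*13933 + 11798
13933 = 1*11798 + 2135
11798 = 5*2135 + 1123
2135 = 1*1123 + 1012
1123 = 1*1012 + 111
1012 = 9*111 + 13
111 = 8*13 + 7
13 = 1*7 + 6
7 = 1*6 + 1
6 = 6*1 + 0
Back-substitute:
1 = 7 − 6
1 = −13 + 2·7
1 = 2·111 − 17·13
1 = −17·1012 + 155·111
1 = 155·1123 − 172·1012
1 = −172·2135 + 327·1123
1 = 327·11798 − 1807·2135
1 = −1807·13933 + 2134·11798
1 = 2134·39664 − 6075·13933
So 13933·(-6075) ≡ 1 (mod 39664), hence d ≡ -6075 ≡ 33589 (mod 39664).

33589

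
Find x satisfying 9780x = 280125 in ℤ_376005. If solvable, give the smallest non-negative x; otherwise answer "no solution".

First find gcd(9780, 376005):
376005 = 38·9780 + 4365
9780 = 2·4365 + 1050
4365 = 4·1050 + 165
1050 = 6·165 + 60
165 = 2·60 + 45
60 = 1·45 + 15
45 = 3·15 + 0
gcd = 15 and 15 | 280125, so solutions exist. Divide through by 15: 652x ≡ 18675 (mod 25067).
Now find 652⁻¹ mod 25067:
25067 = 38×652 + 291
652 = 2×291 + 70
291 = 4×70 + 11
70 = 6×11 + 4
11 = 2×4 + 3
4 = 1×3 + 1
3 = 3×1 + 0
Back-substitute:
1 = 4 − 3
1 = −11 + 3·4
1 = 3·70 − 19·11
1 = −19·291 + 79·70
1 = 79·652 − 177·291
1 = −177·25067 + 6805·652
So 652⁻¹ ≡ 6805 (mod 25067).
Then x ≡ 6805·18675 ≡ 18752 (mod 25067); the smallest non-negative solution is x = 18752.

18752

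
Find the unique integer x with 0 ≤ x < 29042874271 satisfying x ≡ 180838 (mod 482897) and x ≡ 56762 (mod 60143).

20890787955

Write x = 180838 + 482897·k. Then 482897·k ≡ 56762 − 180838 ≡ 56353 (mod 60143).
Need 482897⁻¹ mod 60143. Extended Euclid on (60143, 1753):
60143 = 34·1753 + 541
1753 = 3·541 + 130
541 = 4·130 + 21
130 = 6·21 + 4
21 = 5·4 + 1
4 = 4·1 + 0
Back-substitute:
1 = 21 − 5·4
1 = −5·130 + 31·21
1 = 31·541 − 129·130
1 = −129·1753 + 418·541
1 = 418·60143 − 14341·1753
482897⁻¹ ≡ 45802 (mod 60143), so k ≡ 45802·56353 ≡ 43261 (mod 60143).
x = 180838 + 482897·43261 = 20890787955.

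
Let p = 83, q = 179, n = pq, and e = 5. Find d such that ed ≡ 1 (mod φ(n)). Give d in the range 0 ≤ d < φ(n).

11677

φ(n) = (p−1)(q−1) = 82·178 = 14596.
Need d with 5·d ≡ 1 (mod 14596). Apply the extended Euclidean algorithm:
14596 = 2919×5 + 1
5 = 5×1 + 0
Back-substitute:
1 = 14596 − 2919·5
So 5·(-2919) ≡ 1 (mod 14596), hence d ≡ -2919 ≡ 11677 (mod 14596).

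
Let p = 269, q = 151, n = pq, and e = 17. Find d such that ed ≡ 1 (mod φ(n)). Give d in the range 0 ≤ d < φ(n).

φ(n) = (p−1)(q−1) = 268·150 = 40200.
Need d with 17·d ≡ 1 (mod 40200). Apply the extended Euclidean algorithm:
40200 = 2364·17 + 12
17 = 1·12 + 5
12 = 2·5 + 2
5 = 2·2 + 1
2 = 2·1 + 0
Back-substitute:
1 = 5 − 2·2
1 = −2·12 + 5·5
1 = 5·17 − 7·12
1 = −7·40200 + 16553·17
So 17·16553 ≡ 1 (mod 40200), hence d = 16553.

16553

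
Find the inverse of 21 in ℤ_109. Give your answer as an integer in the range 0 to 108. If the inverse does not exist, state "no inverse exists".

26

Apply the Euclidean algorithm to 109 and 21:
109 = 5×21 + 4
21 = 5×4 + 1
4 = 4×1 + 0
The gcd is 1. Working backward:
1 = 21 − 5·4
1 = −5·109 + 26·21
So 21·26 ≡ 1 (mod 109).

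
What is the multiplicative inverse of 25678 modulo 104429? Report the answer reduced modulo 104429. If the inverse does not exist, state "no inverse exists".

Run Euclid on (104429, 25678):
104429 = 4×25678 + 1717
25678 = 14×1717 + 1640
1717 = 1×1640 + 77
1640 = 21×77 + 23
77 = 3×23 + 8
23 = 2×8 + 7
8 = 1×7 + 1
7 = 7×1 + 0
gcd = 1, so the inverse exists. Back-substitute:
1 = 8 − 7
1 = −23 + 3·8
1 = 3·77 − 10·23
1 = −10·1640 + 213·77
1 = 213·1717 − 223·1640
1 = −223·25678 + 3335·1717
1 = 3335·104429 − 13563·25678
Hence 25678⁻¹ ≡ -13563 ≡ 90866 (mod 104429).

90866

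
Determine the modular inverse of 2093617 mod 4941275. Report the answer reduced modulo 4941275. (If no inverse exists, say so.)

3444078

Run Euclid on (4941275, 2093617):
4941275 = 2·2093617 + 754041
2093617 = 2·754041 + 585535
754041 = 1·585535 + 168506
585535 = 3·168506 + 80017
168506 = 2·80017 + 8472
80017 = 9·8472 + 3769
8472 = 2·3769 + 934
3769 = 4·934 + 33
934 = 28·33 + 10
33 = 3·10 + 3
10 = 3·3 + 1
3 = 3·1 + 0
gcd = 1, so the inverse exists. Back-substitute:
1 = 10 − 3·3
1 = −3·33 + 10·10
1 = 10·934 − 283·33
1 = −283·3769 + 1142·934
1 = 1142·8472 − 2567·3769
1 = −2567·80017 + 24245·8472
1 = 24245·168506 − 51057·80017
1 = −51057·585535 + 177416·168506
1 = 177416·754041 − 228473·585535
1 = −228473·2093617 + 634362·754041
1 = 634362·4941275 − 1497197·2093617
Thus 2093617·(-1497197) ≡ 1 (mod 4941275); reducing, -1497197 mod 4941275 = 3444078.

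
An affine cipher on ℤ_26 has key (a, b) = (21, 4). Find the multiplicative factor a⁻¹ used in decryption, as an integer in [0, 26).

5

gcd(26, 21) by repeated division:
26 = 1·21 + 5
21 = 4·5 + 1
5 = 5·1 + 0
The gcd is 1. Working backward:
1 = 21 − 4·5
1 = −4·26 + 5·21
So 21·5 ≡ 1 (mod 26).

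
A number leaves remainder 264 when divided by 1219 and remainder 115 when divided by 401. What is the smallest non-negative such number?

141668

Write x = 264 + 1219·k. Then 1219·k ≡ 115 − 264 ≡ 252 (mod 401).
Need 1219⁻¹ mod 401. Extended Euclid on (401, 16):
401 = 25×16 + 1
16 = 16×1 + 0
Back-substitute:
1 = 401 − 25·16
1219⁻¹ ≡ 376 (mod 401), so k ≡ 376·252 ≡ 116 (mod 401).
x = 264 + 1219·116 = 141668.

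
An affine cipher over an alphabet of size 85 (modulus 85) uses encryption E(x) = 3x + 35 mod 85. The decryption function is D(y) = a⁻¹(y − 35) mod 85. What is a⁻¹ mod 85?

Run Euclid on (85, 3):
85 = 28×3 + 1
3 = 3×1 + 0
The gcd is 1. Working backward:
1 = 85 − 28·3
Thus 3·(-28) ≡ 1 (mod 85); reducing, -28 mod 85 = 57.

57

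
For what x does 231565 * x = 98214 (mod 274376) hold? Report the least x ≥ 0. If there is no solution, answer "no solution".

109502

First find gcd(231565, 274376):
274376 = 1·231565 + 42811
231565 = 5·42811 + 17510
42811 = 2·17510 + 7791
17510 = 2·7791 + 1928
7791 = 4·1928 + 79
1928 = 24·79 + 32
79 = 2·32 + 15
32 = 2·15 + 2
15 = 7·2 + 1
2 = 2·1 + 0
gcd = 1, so a unique solution mod 274376 exists.
Back-substitute for the Bézout coefficients:
1 = 15 − 7·2
1 = −7·32 + 15·15
1 = 15·79 − 37·32
1 = −37·1928 + 903·79
1 = 903·7791 − 3649·1928
1 = −3649·17510 + 8201·7791
1 = 8201·42811 − 20051·17510
1 = −20051·231565 + 108456·42811
1 = 108456·274376 − 128507·231565
So 231565·(-128507) ≡ 1 (mod 274376), giving 231565⁻¹ ≡ 145869.
x ≡ 231565⁻¹·98214 ≡ 145869·98214 ≡ 109502 (mod 274376).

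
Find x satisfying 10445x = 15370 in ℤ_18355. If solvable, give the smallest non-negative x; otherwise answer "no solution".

First find gcd(10445, 18355):
18355 = 1·10445 + 7910
10445 = 1·7910 + 2535
7910 = 3·2535 + 305
2535 = 8·305 + 95
305 = 3·95 + 20
95 = 4·20 + 15
20 = 1·15 + 5
15 = 3·5 + 0
gcd = 5 and 5 | 15370, so solutions exist. Divide through by 5: 2089x ≡ 3074 (mod 3671).
Now find 2089⁻¹ mod 3671:
3671 = 1·2089 + 1582
2089 = 1·1582 + 507
1582 = 3·507 + 61
507 = 8·61 + 19
61 = 3·19 + 4
19 = 4·4 + 3
4 = 1·3 + 1
3 = 3·1 + 0
Back-substitute:
1 = 4 − 3
1 = −19 + 5·4
1 = 5·61 − 16·19
1 = −16·507 + 133·61
1 = 133·1582 − 415·507
1 = −415·2089 + 548·1582
1 = 548·3671 − 963·2089
So 2089·(-963) ≡ 1 (mod 3671), i.e. 2089⁻¹ ≡ 2708.
Then x ≡ 2708·3074 ≡ 2235 (mod 3671); the smallest non-negative solution is x = 2235.

2235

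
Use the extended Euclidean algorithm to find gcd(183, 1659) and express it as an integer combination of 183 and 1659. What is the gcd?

3

Apply Euclid's algorithm to 1659 and 183:
1659 = 9·183 + 12
183 = 15·12 + 3
12 = 4·3 + 0
gcd(183, 1659) = 3.
Back-substituting:
3 = 183 − 15·12
3 = −15·1659 + 136·183
So 3 = (-15)·1659 + (136)·183.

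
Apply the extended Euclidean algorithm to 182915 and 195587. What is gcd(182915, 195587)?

Repeated division:
195587 = 1×182915 + 12672
182915 = 14×12672 + 5507
12672 = 2×5507 + 1658
5507 = 3×1658 + 533
1658 = 3×533 + 59
533 = 9×59 + 2
59 = 29×2 + 1
2 = 2×1 + 0
gcd(182915, 195587) = 1.
Express as a combination:
1 = 59 − 29·2
1 = −29·533 + 262·59
1 = 262·1658 − 815·533
1 = −815·5507 + 2707·1658
1 = 2707·12672 − 6229·5507
1 = −6229·182915 + 89913·12672
1 = 89913·195587 − 96142·182915
So 1 = (89913)·195587 + (-96142)·182915.

1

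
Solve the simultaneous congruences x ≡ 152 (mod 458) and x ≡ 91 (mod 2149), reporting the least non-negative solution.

264418

Write x = 152 + 458·k. Then 458·k ≡ 91 − 152 ≡ 2088 (mod 2149).
Need 458⁻¹ mod 2149. Extended Euclid on (2149, 458):
2149 = 4·458 + 317
458 = 1·317 + 141
317 = 2·141 + 35
141 = 4·35 + 1
35 = 35·1 + 0
Back-substitute:
1 = 141 − 4·35
1 = −4·317 + 9·141
1 = 9·458 − 13·317
1 = −13·2149 + 61·458
458⁻¹ ≡ 61 (mod 2149), so k ≡ 61·2088 ≡ 577 (mod 2149).
x = 152 + 458·577 = 264418.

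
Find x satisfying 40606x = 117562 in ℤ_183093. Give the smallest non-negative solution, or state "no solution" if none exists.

143128

First find gcd(40606, 183093):
183093 = 4*40606 + 20669
40606 = 1*20669 + 19937
20669 = 1*19937 + 732
19937 = 27*732 + 173
732 = 4*173 + 40
173 = 4*40 + 13
40 = 3*13 + 1
13 = 13*1 + 0
gcd = 1, so a unique solution mod 183093 exists.
Back-substitute for the Bézout coefficients:
1 = 40 − 3·13
1 = −3·173 + 13·40
1 = 13·732 − 55·173
1 = −55·19937 + 1498·732
1 = 1498·20669 − 1553·19937
1 = −1553·40606 + 3051·20669
1 = 3051·183093 − 13757·40606
So 40606·(-13757) ≡ 1 (mod 183093), giving 40606⁻¹ ≡ 169336.
x ≡ 40606⁻¹·117562 ≡ 169336·117562 ≡ 143128 (mod 183093).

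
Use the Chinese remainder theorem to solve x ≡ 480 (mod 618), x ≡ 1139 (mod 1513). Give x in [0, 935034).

Write x = 480 + 618·k. Then 618·k ≡ 1139 − 480 ≡ 659 (mod 1513).
Need 618⁻¹ mod 1513. Extended Euclid on (1513, 618):
1513 = 2·618 + 277
618 = 2·277 + 64
277 = 4·64 + 21
64 = 3·21 + 1
21 = 21·1 + 0
Back-substitute:
1 = 64 − 3·21
1 = −3·277 + 13·64
1 = 13·618 − 29·277
1 = −29·1513 + 71·618
618⁻¹ ≡ 71 (mod 1513), so k ≡ 71·659 ≡ 1399 (mod 1513).
x = 480 + 618·1399 = 865062.

865062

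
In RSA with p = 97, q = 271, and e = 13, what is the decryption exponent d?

φ(n) = (p−1)(q−1) = 96·270 = 25920.
Need d with 13·d ≡ 1 (mod 25920). Apply the extended Euclidean algorithm:
25920 = 1993×13 + 11
13 = 1×11 + 2
11 = 5×2 + 1
2 = 2×1 + 0
Back-substitute:
1 = 11 − 5·2
1 = −5·13 + 6·11
1 = 6·25920 − 11963·13
So 13·(-11963) ≡ 1 (mod 25920), hence d ≡ -11963 ≡ 13957 (mod 25920).

13957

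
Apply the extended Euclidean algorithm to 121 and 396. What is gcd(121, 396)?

Apply Euclid's algorithm to 396 and 121:
396 = 3·121 + 33
121 = 3·33 + 22
33 = 1·22 + 11
22 = 2·11 + 0
gcd(121, 396) = 11.
Working backward:
11 = 33 − 22
11 = −121 + 4·33
11 = 4·396 − 13·121
So 11 = (4)·396 + (-13)·121.

11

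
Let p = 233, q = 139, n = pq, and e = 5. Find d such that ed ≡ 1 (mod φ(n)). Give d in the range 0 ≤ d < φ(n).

25613

φ(n) = (p−1)(q−1) = 232·138 = 32016.
Need d with 5·d ≡ 1 (mod 32016). Apply the extended Euclidean algorithm:
32016 = 6403×5 + 1
5 = 5×1 + 0
Back-substitute:
1 = 32016 − 6403·5
So 5·(-6403) ≡ 1 (mod 32016), hence d ≡ -6403 ≡ 25613 (mod 32016).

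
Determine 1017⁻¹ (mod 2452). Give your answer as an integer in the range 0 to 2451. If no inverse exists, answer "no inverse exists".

569

Run Euclid on (2452, 1017):
2452 = 2·1017 + 418
1017 = 2·418 + 181
418 = 2·181 + 56
181 = 3·56 + 13
56 = 4·13 + 4
13 = 3·4 + 1
4 = 4·1 + 0
Since gcd(1017, 2452) = 1, back-substitute to write 1 as a combination:
1 = 13 − 3·4
1 = −3·56 + 13·13
1 = 13·181 − 42·56
1 = −42·418 + 97·181
1 = 97·1017 − 236·418
1 = −236·2452 + 569·1017
So 1017·569 ≡ 1 (mod 2452).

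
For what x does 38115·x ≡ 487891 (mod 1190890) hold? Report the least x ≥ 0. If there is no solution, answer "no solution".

no solution

gcd(38115, 1190890):
1190890 = 31*38115 + 9325
38115 = 4*9325 + 815
9325 = 11*815 + 360
815 = 2*360 + 95
360 = 3*95 + 75
95 = 1*75 + 20
75 = 3*20 + 15
20 = 1*15 + 5
15 = 3*5 + 0
gcd = 5, but 5 ∤ 487891, so the congruence has no solution.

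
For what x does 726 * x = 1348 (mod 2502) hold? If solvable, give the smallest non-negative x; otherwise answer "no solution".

gcd(726, 2502):
2502 = 3×726 + 324
726 = 2×324 + 78
324 = 4×78 + 12
78 = 6×12 + 6
12 = 2×6 + 0
gcd = 6, but 6 ∤ 1348, so the congruence has no solution.

no solution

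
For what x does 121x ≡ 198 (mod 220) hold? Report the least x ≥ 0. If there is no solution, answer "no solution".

18

First find gcd(121, 220):
220 = 1×121 + 99
121 = 1×99 + 22
99 = 4×22 + 11
22 = 2×11 + 0
gcd = 11 and 11 | 198, so solutions exist. Divide through by 11: 11x ≡ 18 (mod 20).
Now find 11⁻¹ mod 20:
20 = 1*11 + 9
11 = 1*9 + 2
9 = 4*2 + 1
2 = 2*1 + 0
Back-substitute:
1 = 9 − 4·2
1 = −4·11 + 5·9
1 = 5·20 − 9·11
So 11·(-9) ≡ 1 (mod 20), i.e. 11⁻¹ ≡ 11.
Then x ≡ 11·18 ≡ 18 (mod 20); the smallest non-negative solution is x = 18.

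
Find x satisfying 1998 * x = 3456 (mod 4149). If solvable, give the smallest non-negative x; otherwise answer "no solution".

226

First find gcd(1998, 4149):
4149 = 2×1998 + 153
1998 = 13×153 + 9
153 = 17×9 + 0
gcd = 9 and 9 | 3456, so solutions exist. Divide through by 9: 222x ≡ 384 (mod 461).
Now find 222⁻¹ mod 461:
461 = 2*222 + 17
222 = 13*17 + 1
17 = 17*1 + 0
Back-substitute:
1 = 222 − 13·17
1 = −13·461 + 27·222
So 222⁻¹ ≡ 27 (mod 461).
Then x ≡ 27·384 ≡ 226 (mod 461); the smallest non-negative solution is x = 226.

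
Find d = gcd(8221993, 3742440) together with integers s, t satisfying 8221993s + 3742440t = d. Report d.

Euclidean algorithm:
8221993 = 2·3742440 + 737113
3742440 = 5·737113 + 56875
737113 = 12·56875 + 54613
56875 = 1·54613 + 2262
54613 = 24·2262 + 325
2262 = 6·325 + 312
325 = 1·312 + 13
312 = 24·13 + 0
gcd(8221993, 3742440) = 13.
Express as a combination:
13 = 325 − 312
13 = −2262 + 7·325
13 = 7·54613 − 169·2262
13 = −169·56875 + 176·54613
13 = 176·737113 − 2281·56875
13 = −2281·3742440 + 11581·737113
13 = 11581·8221993 − 25443·3742440
So 13 = (11581)·8221993 + (-25443)·3742440.

13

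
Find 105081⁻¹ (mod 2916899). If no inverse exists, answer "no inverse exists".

Apply the Euclidean algorithm to 2916899 and 105081:
2916899 = 27*105081 + 79712
105081 = 1*79712 + 25369
79712 = 3*25369 + 3605
25369 = 7*3605 + 134
3605 = 26*134 + 121
134 = 1*121 + 13
121 = 9*13 + 4
13 = 3*4 + 1
4 = 4*1 + 0
The gcd is 1. Working backward:
1 = 13 − 3·4
1 = −3·121 + 28·13
1 = 28·134 − 31·121
1 = −31·3605 + 834·134
1 = 834·25369 − 5869·3605
1 = −5869·79712 + 18441·25369
1 = 18441·105081 − 24310·79712
1 = −24310·2916899 + 674811·105081
So 105081·674811 ≡ 1 (mod 2916899).

674811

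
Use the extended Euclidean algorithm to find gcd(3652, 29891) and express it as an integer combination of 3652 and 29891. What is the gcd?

Apply Euclid's algorithm to 29891 and 3652:
29891 = 8·3652 + 675
3652 = 5·675 + 277
675 = 2·277 + 121
277 = 2·121 + 35
121 = 3·35 + 16
35 = 2·16 + 3
16 = 5·3 + 1
3 = 3·1 + 0
gcd(3652, 29891) = 1.
Back-substituting:
1 = 16 − 5·3
1 = −5·35 + 11·16
1 = 11·121 − 38·35
1 = −38·277 + 87·121
1 = 87·675 − 212·277
1 = −212·3652 + 1147·675
1 = 1147·29891 − 9388·3652
So 1 = (1147)·29891 + (-9388)·3652.

1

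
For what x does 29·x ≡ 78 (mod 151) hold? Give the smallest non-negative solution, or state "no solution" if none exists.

First find gcd(29, 151):
151 = 5*29 + 6
29 = 4*6 + 5
6 = 1*5 + 1
5 = 5*1 + 0
gcd = 1, so a unique solution mod 151 exists.
Back-substitute for the Bézout coefficients:
1 = 6 − 5
1 = −29 + 5·6
1 = 5·151 − 26·29
So 29·(-26) ≡ 1 (mod 151), giving 29⁻¹ ≡ 125.
x ≡ 29⁻¹·78 ≡ 125·78 ≡ 86 (mod 151).

86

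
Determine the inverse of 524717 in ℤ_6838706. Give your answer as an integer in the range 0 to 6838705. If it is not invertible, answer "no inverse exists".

5307717

gcd(6838706, 524717) by repeated division:
6838706 = 13×524717 + 17385
524717 = 30×17385 + 3167
17385 = 5×3167 + 1550
3167 = 2×1550 + 67
1550 = 23×67 + 9
67 = 7×9 + 4
9 = 2×4 + 1
4 = 4×1 + 0
Since gcd(524717, 6838706) = 1, back-substitute to write 1 as a combination:
1 = 9 − 2·4
1 = −2·67 + 15·9
1 = 15·1550 − 347·67
1 = −347·3167 + 709·1550
1 = 709·17385 − 3892·3167
1 = −3892·524717 + 117469·17385
1 = 117469·6838706 − 1530989·524717
So 524717·(-1530989) ≡ 1 (mod 6838706), and -1530989 ≡ 5307717 (mod 6838706).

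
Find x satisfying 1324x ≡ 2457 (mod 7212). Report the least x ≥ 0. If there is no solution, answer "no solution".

no solution

gcd(1324, 7212):
7212 = 5×1324 + 592
1324 = 2×592 + 140
592 = 4×140 + 32
140 = 4×32 + 12
32 = 2×12 + 8
12 = 1×8 + 4
8 = 2×4 + 0
gcd = 4, but 4 ∤ 2457, so the congruence has no solution.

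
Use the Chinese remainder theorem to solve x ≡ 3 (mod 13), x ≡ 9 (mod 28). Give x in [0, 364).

289

Write x = 3 + 13·k. Then 13·k ≡ 9 − 3 ≡ 6 (mod 28).
Need 13⁻¹ mod 28. Extended Euclid on (28, 13):
28 = 2×13 + 2
13 = 6×2 + 1
2 = 2×1 + 0
Back-substitute:
1 = 13 − 6·2
1 = −6·28 + 13·13
13⁻¹ ≡ 13 (mod 28), so k ≡ 13·6 ≡ 22 (mod 28).
x = 3 + 13·22 = 289.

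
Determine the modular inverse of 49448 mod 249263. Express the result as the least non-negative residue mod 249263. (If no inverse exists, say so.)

no inverse exists

Compute gcd(49448, 249263):
249263 = 5*49448 + 2023
49448 = 24*2023 + 896
2023 = 2*896 + 231
896 = 3*231 + 203
231 = 1*203 + 28
203 = 7*28 + 7
28 = 4*7 + 0
Since gcd = 7 > 1, 49448 is not a unit mod 249263.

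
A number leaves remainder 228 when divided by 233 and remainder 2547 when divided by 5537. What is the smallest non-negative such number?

Write x = 228 + 233·k. Then 233·k ≡ 2547 − 228 ≡ 2319 (mod 5537).
Need 233⁻¹ mod 5537. Extended Euclid on (5537, 233):
5537 = 23*233 + 178
233 = 1*178 + 55
178 = 3*55 + 13
55 = 4*13 + 3
13 = 4*3 + 1
3 = 3*1 + 0
Back-substitute:
1 = 13 − 4·3
1 = −4·55 + 17·13
1 = 17·178 − 55·55
1 = −55·233 + 72·178
1 = 72·5537 − 1711·233
233⁻¹ ≡ 3826 (mod 5537), so k ≡ 3826·2319 ≡ 2220 (mod 5537).
x = 228 + 233·2220 = 517488.

517488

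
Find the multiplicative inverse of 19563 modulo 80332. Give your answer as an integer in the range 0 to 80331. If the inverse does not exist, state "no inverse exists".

Extended Euclidean algorithm:
80332 = 4*19563 + 2080
19563 = 9*2080 + 843
2080 = 2*843 + 394
843 = 2*394 + 55
394 = 7*55 + 9
55 = 6*9 + 1
9 = 9*1 + 0
Since gcd(19563, 80332) = 1, back-substitute to write 1 as a combination:
1 = 55 − 6·9
1 = −6·394 + 43·55
1 = 43·843 − 92·394
1 = −92·2080 + 227·843
1 = 227·19563 − 2135·2080
1 = −2135·80332 + 8767·19563
So 19563·8767 ≡ 1 (mod 80332).

8767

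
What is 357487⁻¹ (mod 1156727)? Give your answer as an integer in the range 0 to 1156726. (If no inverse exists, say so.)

no inverse exists

Compute gcd(357487, 1156727):
1156727 = 3×357487 + 84266
357487 = 4×84266 + 20423
84266 = 4×20423 + 2574
20423 = 7×2574 + 2405
2574 = 1×2405 + 169
2405 = 14×169 + 39
169 = 4×39 + 13
39 = 3×13 + 0
gcd(357487, 1156727) = 13 ≠ 1, so 357487 has no multiplicative inverse modulo 1156727.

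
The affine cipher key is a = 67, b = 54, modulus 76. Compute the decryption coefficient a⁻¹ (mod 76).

Extended Euclidean algorithm:
76 = 1*67 + 9
67 = 7*9 + 4
9 = 2*4 + 1
4 = 4*1 + 0
gcd = 1, so the inverse exists. Back-substitute:
1 = 9 − 2·4
1 = −2·67 + 15·9
1 = 15·76 − 17·67
So 67·(-17) ≡ 1 (mod 76), and -17 ≡ 59 (mod 76).

59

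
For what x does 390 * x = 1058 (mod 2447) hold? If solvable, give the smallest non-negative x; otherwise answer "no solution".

First find gcd(390, 2447):
2447 = 6·390 + 107
390 = 3·107 + 69
107 = 1·69 + 38
69 = 1·38 + 31
38 = 1·31 + 7
31 = 4·7 + 3
7 = 2·3 + 1
3 = 3·1 + 0
gcd = 1, so a unique solution mod 2447 exists.
Back-substitute for the Bézout coefficients:
1 = 7 − 2·3
1 = −2·31 + 9·7
1 = 9·38 − 11·31
1 = −11·69 + 20·38
1 = 20·107 − 31·69
1 = −31·390 + 113·107
1 = 113·2447 − 709·390
So 390·(-709) ≡ 1 (mod 2447), giving 390⁻¹ ≡ 1738.
x ≡ 390⁻¹·1058 ≡ 1738·1058 ≡ 1107 (mod 2447).

1107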